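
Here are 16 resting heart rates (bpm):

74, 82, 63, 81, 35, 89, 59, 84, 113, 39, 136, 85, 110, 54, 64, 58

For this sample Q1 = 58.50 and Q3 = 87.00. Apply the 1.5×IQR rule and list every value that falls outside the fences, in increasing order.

136

IQR = Q3 − Q1 = 87.00 − 58.50 = 28.50.
Lower fence = Q1 − 1.5·IQR = 58.50 − 42.75 = 15.75.
Upper fence = Q3 + 1.5·IQR = 87.00 + 42.75 = 129.75.
136 > 129.75 → outlier.
All remaining values lie within [15.75, 129.75].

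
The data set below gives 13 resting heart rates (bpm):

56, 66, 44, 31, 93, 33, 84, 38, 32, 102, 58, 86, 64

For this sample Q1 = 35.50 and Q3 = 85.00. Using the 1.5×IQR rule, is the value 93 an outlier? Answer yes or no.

IQR = Q3 − Q1 = 85.00 − 35.50 = 49.50.
Lower fence = Q1 − 1.5·IQR = 35.50 − 74.25 = -38.75.
Upper fence = Q3 + 1.5·IQR = 85.00 + 74.25 = 159.25.
93 lies within [-38.75, 159.25].

no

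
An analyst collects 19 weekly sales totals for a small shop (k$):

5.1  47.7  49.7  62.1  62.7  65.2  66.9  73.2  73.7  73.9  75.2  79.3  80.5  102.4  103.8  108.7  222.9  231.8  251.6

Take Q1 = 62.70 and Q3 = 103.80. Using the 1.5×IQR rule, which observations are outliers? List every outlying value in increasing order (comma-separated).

IQR = Q3 − Q1 = 103.80 − 62.70 = 41.10.
Lower fence = Q1 − 1.5·IQR = 62.70 − 61.65 = 1.05.
Upper fence = Q3 + 1.5·IQR = 103.80 + 61.65 = 165.45.
222.9 > 165.45 → outlier.
231.8 > 165.45 → outlier.
251.6 > 165.45 → outlier.
All remaining values lie within [1.05, 165.45].

222.9, 231.8, 251.6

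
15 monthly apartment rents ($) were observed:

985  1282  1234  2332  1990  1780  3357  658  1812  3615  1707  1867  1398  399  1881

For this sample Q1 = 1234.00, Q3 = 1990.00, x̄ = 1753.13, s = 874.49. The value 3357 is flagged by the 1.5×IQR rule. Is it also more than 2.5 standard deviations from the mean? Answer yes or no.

no

z = (3357 − 1753.13) / 874.49 = 1.83.
|z| = 1.83 ≤ 2.5.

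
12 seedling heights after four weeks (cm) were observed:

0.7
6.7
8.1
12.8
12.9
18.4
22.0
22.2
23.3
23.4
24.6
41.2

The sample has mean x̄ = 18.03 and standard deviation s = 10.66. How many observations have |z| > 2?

1

Cutoffs: x̄ ± 2s = [-3.29, 39.35].
Outside the cutoffs: 41.2.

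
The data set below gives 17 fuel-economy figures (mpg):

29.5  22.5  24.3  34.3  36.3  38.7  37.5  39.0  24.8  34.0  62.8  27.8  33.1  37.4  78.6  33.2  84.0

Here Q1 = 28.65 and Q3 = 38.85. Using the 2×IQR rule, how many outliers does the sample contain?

IQR = 10.20; fences at 28.65 − 20.40 = 8.25 and 38.85 + 20.40 = 59.25.
Outside the cutoffs: 62.8, 78.6, 84.0.

3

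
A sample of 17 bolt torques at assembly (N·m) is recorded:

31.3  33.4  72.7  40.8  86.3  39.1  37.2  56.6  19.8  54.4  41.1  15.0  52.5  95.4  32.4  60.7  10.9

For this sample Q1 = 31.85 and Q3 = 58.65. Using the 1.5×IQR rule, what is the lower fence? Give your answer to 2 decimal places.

IQR = Q3 − Q1 = 58.65 − 31.85 = 26.80.
Lower fence = Q1 − 1.5·IQR = 31.85 − 40.20 = -8.35.
Upper fence = Q3 + 1.5·IQR = 58.65 + 40.20 = 98.85.

-8.35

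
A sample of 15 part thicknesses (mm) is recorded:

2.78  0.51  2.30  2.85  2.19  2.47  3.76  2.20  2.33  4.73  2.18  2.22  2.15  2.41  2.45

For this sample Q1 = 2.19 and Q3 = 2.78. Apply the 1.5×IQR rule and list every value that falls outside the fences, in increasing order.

0.51, 3.76, 4.73

IQR = Q3 − Q1 = 2.78 − 2.19 = 0.59.
Lower fence = Q1 − 1.5·IQR = 2.19 − 0.885 = 1.305.
Upper fence = Q3 + 1.5·IQR = 2.78 + 0.885 = 3.665.
0.51 < 1.305 → outlier.
3.76 > 3.665 → outlier.
4.73 > 3.665 → outlier.
All remaining values lie within [1.305, 3.665].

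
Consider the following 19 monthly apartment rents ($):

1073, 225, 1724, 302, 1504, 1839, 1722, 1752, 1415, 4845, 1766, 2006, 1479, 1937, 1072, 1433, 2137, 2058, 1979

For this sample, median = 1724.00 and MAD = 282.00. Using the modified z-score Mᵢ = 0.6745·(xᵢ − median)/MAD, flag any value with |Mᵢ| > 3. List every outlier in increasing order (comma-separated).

|Mᵢ| > 3 ⇔ |xᵢ − 1724.00| > 3·282.00/0.6745 = 1254.26.
So outliers lie outside [469.74, 2978.26].
225: M = -3.59 → outlier.
302: M = -3.40 → outlier.
4845: M = 7.46 → outlier.

225, 302, 4845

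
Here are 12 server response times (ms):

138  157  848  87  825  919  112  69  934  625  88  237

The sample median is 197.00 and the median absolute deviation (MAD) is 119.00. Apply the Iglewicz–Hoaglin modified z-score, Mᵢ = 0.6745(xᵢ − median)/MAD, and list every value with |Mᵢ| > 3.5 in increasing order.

825, 848, 919, 934

|Mᵢ| > 3.5 ⇔ |xᵢ − 197.00| > 3.5·119.00/0.6745 = 617.49.
So outliers lie outside [-420.49, 814.49].
825: M = 3.56 → outlier.
848: M = 3.69 → outlier.
919: M = 4.09 → outlier.
934: M = 4.18 → outlier.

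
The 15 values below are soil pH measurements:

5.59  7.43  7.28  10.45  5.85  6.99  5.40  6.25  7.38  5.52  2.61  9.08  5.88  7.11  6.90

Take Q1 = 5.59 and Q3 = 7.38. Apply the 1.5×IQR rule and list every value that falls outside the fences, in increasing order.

IQR = Q3 − Q1 = 7.38 − 5.59 = 1.79.
Lower fence = Q1 − 1.5·IQR = 5.59 − 2.685 = 2.905.
Upper fence = Q3 + 1.5·IQR = 7.38 + 2.685 = 10.065.
2.61 < 2.905 → outlier.
10.45 > 10.065 → outlier.
All remaining values lie within [2.905, 10.065].

2.61, 10.45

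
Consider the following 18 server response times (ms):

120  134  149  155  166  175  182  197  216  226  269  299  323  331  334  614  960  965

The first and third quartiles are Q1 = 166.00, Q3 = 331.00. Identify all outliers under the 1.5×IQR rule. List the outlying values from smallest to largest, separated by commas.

IQR = Q3 − Q1 = 331.00 − 166.00 = 165.00.
Lower fence = Q1 − 1.5·IQR = 166.00 − 247.50 = -81.50.
Upper fence = Q3 + 1.5·IQR = 331.00 + 247.50 = 578.50.
614 > 578.50 → outlier.
960 > 578.50 → outlier.
965 > 578.50 → outlier.
All remaining values lie within [-81.50, 578.50].

614, 960, 965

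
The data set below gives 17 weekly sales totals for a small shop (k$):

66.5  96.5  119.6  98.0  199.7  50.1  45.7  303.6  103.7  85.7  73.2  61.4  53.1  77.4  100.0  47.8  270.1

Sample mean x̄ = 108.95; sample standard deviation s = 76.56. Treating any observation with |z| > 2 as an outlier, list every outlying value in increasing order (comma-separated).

Cutoffs at x̄ ± 2s: 108.95 ± 2·76.56 = [-44.17, 262.07].
270.1: z = 2.10, |z| > 2 → outlier.
303.6: z = 2.54, |z| > 2 → outlier.
Every other value lies within [-44.17, 262.07].

270.1, 303.6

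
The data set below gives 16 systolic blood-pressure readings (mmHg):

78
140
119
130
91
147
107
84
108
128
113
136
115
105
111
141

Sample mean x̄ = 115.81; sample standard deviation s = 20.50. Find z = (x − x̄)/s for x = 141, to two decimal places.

1.23

z = (141 − 115.81) / 20.50 = 1.23.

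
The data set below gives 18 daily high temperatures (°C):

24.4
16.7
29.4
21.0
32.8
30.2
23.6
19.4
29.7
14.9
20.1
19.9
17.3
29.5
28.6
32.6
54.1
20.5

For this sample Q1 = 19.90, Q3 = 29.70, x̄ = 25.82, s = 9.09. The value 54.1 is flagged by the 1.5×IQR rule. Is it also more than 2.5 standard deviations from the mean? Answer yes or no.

yes

z = (54.1 − 25.82) / 9.09 = 3.11.
|z| = 3.11 > 2.5.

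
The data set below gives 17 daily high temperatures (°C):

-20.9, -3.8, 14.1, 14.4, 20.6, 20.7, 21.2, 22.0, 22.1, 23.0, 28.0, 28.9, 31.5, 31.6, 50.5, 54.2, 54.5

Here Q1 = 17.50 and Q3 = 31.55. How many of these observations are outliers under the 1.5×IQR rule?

IQR = 14.05; fences at 17.50 − 21.075 = -3.575 and 31.55 + 21.075 = 52.625.
Outside the cutoffs: -20.9, -3.8, 54.2, 54.5.

4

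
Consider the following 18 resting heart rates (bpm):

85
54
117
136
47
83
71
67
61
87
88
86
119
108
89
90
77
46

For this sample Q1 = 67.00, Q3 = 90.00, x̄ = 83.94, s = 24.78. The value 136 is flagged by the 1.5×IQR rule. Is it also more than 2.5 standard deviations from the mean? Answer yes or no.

z = (136 − 83.94) / 24.78 = 2.10.
|z| = 2.10 ≤ 2.5.

no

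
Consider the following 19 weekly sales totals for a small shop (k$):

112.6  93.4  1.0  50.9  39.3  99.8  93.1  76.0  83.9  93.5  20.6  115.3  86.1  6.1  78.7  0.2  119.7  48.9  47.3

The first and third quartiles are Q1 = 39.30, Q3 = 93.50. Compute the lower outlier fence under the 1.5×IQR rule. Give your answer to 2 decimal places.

-42.00

IQR = Q3 − Q1 = 93.50 − 39.30 = 54.20.
Lower fence = Q1 − 1.5·IQR = 39.30 − 81.30 = -42.00.
Upper fence = Q3 + 1.5·IQR = 93.50 + 81.30 = 174.80.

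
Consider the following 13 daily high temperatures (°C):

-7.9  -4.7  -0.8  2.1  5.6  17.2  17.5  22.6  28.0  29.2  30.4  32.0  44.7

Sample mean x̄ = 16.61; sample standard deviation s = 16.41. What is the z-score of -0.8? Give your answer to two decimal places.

-1.06

z = (-0.8 − 16.61) / 16.41 = -1.06.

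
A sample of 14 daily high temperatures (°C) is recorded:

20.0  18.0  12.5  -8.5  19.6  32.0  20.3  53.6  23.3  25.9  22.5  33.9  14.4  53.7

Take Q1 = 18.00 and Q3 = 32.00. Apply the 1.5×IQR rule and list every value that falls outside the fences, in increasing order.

IQR = Q3 − Q1 = 32.00 − 18.00 = 14.00.
Lower fence = Q1 − 1.5·IQR = 18.00 − 21.00 = -3.00.
Upper fence = Q3 + 1.5·IQR = 32.00 + 21.00 = 53.00.
-8.5 < -3.00 → outlier.
53.6 > 53.00 → outlier.
53.7 > 53.00 → outlier.
All remaining values lie within [-3.00, 53.00].

-8.5, 53.6, 53.7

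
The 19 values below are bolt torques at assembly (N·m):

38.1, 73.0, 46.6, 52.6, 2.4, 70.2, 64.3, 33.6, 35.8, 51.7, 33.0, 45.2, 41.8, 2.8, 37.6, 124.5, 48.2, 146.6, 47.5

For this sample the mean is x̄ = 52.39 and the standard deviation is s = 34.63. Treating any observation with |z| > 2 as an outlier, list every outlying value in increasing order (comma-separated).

Cutoffs at x̄ ± 2s: 52.39 ± 2·34.63 = [-16.87, 121.65].
124.5: z = 2.08, |z| > 2 → outlier.
146.6: z = 2.72, |z| > 2 → outlier.
Every other value lies within [-16.87, 121.65].

124.5, 146.6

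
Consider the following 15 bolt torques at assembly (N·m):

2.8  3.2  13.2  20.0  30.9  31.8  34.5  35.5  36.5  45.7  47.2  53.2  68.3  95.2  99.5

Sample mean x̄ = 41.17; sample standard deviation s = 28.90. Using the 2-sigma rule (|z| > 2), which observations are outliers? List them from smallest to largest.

99.5

Cutoffs at x̄ ± 2s: 41.17 ± 2·28.90 = [-16.63, 98.97].
99.5: z = 2.02, |z| > 2 → outlier.
Every other value lies within [-16.63, 98.97].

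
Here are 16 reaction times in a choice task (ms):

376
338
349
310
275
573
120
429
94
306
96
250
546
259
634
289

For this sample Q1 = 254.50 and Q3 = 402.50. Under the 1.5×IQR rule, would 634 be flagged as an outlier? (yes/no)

IQR = Q3 − Q1 = 402.50 − 254.50 = 148.00.
Lower fence = Q1 − 1.5·IQR = 254.50 − 222.00 = 32.50.
Upper fence = Q3 + 1.5·IQR = 402.50 + 222.00 = 624.50.
634 lies above the upper fence.

yes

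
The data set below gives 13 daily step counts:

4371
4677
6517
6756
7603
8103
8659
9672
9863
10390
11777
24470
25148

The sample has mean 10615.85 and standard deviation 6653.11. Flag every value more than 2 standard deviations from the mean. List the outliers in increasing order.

Cutoffs at x̄ ± 2s: 10615.85 ± 2·6653.11 = [-2690.37, 23922.07].
24470: z = 2.08, |z| > 2 → outlier.
25148: z = 2.18, |z| > 2 → outlier.
Every other value lies within [-2690.37, 23922.07].

24470, 25148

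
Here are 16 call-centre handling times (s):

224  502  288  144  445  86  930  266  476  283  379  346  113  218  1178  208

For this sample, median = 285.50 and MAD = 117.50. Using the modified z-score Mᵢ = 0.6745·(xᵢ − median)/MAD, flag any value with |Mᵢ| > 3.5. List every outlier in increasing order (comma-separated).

|Mᵢ| > 3.5 ⇔ |xᵢ − 285.50| > 3.5·117.50/0.6745 = 609.71.
So outliers lie outside [-324.21, 895.21].
930: M = 3.70 → outlier.
1178: M = 5.12 → outlier.

930, 1178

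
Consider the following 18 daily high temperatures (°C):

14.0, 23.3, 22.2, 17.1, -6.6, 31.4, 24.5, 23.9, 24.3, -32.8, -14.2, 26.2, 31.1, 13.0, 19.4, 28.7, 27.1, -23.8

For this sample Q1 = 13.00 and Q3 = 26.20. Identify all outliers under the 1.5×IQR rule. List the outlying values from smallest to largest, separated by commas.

-32.8, -23.8, -14.2

IQR = Q3 − Q1 = 26.20 − 13.00 = 13.20.
Lower fence = Q1 − 1.5·IQR = 13.00 − 19.80 = -6.80.
Upper fence = Q3 + 1.5·IQR = 26.20 + 19.80 = 46.00.
-32.8 < -6.80 → outlier.
-23.8 < -6.80 → outlier.
-14.2 < -6.80 → outlier.
All remaining values lie within [-6.80, 46.00].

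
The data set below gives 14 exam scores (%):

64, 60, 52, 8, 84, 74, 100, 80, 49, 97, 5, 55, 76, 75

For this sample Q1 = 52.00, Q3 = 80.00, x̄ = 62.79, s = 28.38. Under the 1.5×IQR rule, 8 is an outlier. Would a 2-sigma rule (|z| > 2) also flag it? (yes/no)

no

z = (8 − 62.79) / 28.38 = -1.93.
|z| = 1.93 ≤ 2.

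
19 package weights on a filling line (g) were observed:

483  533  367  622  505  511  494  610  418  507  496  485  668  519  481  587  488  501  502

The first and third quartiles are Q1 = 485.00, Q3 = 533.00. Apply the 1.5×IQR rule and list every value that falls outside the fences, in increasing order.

367, 610, 622, 668

IQR = Q3 − Q1 = 533.00 − 485.00 = 48.00.
Lower fence = Q1 − 1.5·IQR = 485.00 − 72.00 = 413.00.
Upper fence = Q3 + 1.5·IQR = 533.00 + 72.00 = 605.00.
367 < 413.00 → outlier.
610 > 605.00 → outlier.
622 > 605.00 → outlier.
668 > 605.00 → outlier.
All remaining values lie within [413.00, 605.00].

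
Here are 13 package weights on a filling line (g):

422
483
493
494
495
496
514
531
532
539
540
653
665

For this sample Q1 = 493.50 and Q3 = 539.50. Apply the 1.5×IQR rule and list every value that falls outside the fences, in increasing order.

IQR = Q3 − Q1 = 539.50 − 493.50 = 46.00.
Lower fence = Q1 − 1.5·IQR = 493.50 − 69.00 = 424.50.
Upper fence = Q3 + 1.5·IQR = 539.50 + 69.00 = 608.50.
422 < 424.50 → outlier.
653 > 608.50 → outlier.
665 > 608.50 → outlier.
All remaining values lie within [424.50, 608.50].

422, 653, 665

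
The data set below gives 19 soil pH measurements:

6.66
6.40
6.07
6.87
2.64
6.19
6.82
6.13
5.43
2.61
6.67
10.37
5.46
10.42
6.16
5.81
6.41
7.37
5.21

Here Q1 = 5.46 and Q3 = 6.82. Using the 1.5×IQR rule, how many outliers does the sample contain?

IQR = 1.36; fences at 5.46 − 2.04 = 3.42 and 6.82 + 2.04 = 8.86.
Outside the cutoffs: 2.61, 2.64, 10.37, 10.42.

4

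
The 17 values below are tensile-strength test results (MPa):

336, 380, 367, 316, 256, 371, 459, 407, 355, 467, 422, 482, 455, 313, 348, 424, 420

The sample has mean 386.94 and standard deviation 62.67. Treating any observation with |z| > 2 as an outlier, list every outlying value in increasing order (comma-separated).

256

Cutoffs at x̄ ± 2s: 386.94 ± 2·62.67 = [261.60, 512.28].
256: z = -2.09, |z| > 2 → outlier.
Every other value lies within [261.60, 512.28].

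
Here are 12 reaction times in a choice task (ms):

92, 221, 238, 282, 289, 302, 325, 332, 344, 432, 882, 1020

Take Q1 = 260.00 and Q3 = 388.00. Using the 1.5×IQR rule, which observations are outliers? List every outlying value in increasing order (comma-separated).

882, 1020

IQR = Q3 − Q1 = 388.00 − 260.00 = 128.00.
Lower fence = Q1 − 1.5·IQR = 260.00 − 192.00 = 68.00.
Upper fence = Q3 + 1.5·IQR = 388.00 + 192.00 = 580.00.
882 > 580.00 → outlier.
1020 > 580.00 → outlier.
All remaining values lie within [68.00, 580.00].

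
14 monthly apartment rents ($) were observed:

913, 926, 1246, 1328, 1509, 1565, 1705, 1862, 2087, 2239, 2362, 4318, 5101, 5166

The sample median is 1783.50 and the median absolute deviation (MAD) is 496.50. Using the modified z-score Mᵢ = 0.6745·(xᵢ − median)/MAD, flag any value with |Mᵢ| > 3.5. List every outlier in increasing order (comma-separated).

|Mᵢ| > 3.5 ⇔ |xᵢ − 1783.50| > 3.5·496.50/0.6745 = 2576.35.
So outliers lie outside [-792.85, 4359.85].
5101: M = 4.51 → outlier.
5166: M = 4.60 → outlier.

5101, 5166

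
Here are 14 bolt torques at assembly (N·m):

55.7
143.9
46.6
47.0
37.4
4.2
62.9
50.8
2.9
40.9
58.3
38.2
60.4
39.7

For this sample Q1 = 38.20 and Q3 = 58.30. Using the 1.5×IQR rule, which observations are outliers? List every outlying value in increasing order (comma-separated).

IQR = Q3 − Q1 = 58.30 − 38.20 = 20.10.
Lower fence = Q1 − 1.5·IQR = 38.20 − 30.15 = 8.05.
Upper fence = Q3 + 1.5·IQR = 58.30 + 30.15 = 88.45.
2.9 < 8.05 → outlier.
4.2 < 8.05 → outlier.
143.9 > 88.45 → outlier.
All remaining values lie within [8.05, 88.45].

2.9, 4.2, 143.9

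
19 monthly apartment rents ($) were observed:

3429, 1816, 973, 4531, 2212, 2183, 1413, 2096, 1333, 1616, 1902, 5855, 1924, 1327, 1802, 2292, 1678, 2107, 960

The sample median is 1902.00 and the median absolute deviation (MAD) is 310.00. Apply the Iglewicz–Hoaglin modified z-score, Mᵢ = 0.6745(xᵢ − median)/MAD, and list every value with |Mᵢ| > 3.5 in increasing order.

|Mᵢ| > 3.5 ⇔ |xᵢ − 1902.00| > 3.5·310.00/0.6745 = 1608.60.
So outliers lie outside [293.40, 3510.60].
4531: M = 5.72 → outlier.
5855: M = 8.60 → outlier.

4531, 5855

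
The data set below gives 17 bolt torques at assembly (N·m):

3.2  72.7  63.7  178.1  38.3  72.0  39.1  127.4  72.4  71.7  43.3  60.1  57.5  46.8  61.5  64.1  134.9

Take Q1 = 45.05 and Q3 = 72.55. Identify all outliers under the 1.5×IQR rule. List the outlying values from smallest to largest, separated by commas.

IQR = Q3 − Q1 = 72.55 − 45.05 = 27.50.
Lower fence = Q1 − 1.5·IQR = 45.05 − 41.25 = 3.80.
Upper fence = Q3 + 1.5·IQR = 72.55 + 41.25 = 113.80.
3.2 < 3.80 → outlier.
127.4 > 113.80 → outlier.
134.9 > 113.80 → outlier.
178.1 > 113.80 → outlier.
All remaining values lie within [3.80, 113.80].

3.2, 127.4, 134.9, 178.1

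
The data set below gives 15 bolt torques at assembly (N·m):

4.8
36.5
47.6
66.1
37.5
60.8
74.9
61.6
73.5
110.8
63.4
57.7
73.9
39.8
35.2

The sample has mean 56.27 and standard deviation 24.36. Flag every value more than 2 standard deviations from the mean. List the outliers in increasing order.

Cutoffs at x̄ ± 2s: 56.27 ± 2·24.36 = [7.55, 104.99].
4.8: z = -2.11, |z| > 2 → outlier.
110.8: z = 2.24, |z| > 2 → outlier.
Every other value lies within [7.55, 104.99].

4.8, 110.8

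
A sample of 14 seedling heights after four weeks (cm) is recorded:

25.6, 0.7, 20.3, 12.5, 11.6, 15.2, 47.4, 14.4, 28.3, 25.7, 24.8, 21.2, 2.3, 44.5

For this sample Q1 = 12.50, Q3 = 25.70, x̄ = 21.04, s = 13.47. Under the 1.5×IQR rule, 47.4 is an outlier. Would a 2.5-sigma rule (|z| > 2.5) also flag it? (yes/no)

no

z = (47.4 − 21.04) / 13.47 = 1.96.
|z| = 1.96 ≤ 2.5.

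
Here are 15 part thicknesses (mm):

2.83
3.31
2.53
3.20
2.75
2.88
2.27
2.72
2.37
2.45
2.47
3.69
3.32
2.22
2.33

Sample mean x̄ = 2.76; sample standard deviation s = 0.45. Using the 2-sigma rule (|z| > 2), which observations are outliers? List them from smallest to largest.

Cutoffs at x̄ ± 2s: 2.76 ± 2·0.45 = [1.86, 3.66].
3.69: z = 2.07, |z| > 2 → outlier.
Every other value lies within [1.86, 3.66].

3.69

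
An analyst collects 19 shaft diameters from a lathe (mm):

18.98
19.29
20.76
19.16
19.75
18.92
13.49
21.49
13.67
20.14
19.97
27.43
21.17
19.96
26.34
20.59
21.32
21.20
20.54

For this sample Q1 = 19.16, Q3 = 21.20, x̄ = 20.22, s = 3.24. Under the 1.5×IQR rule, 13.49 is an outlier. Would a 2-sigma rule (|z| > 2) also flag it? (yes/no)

yes

z = (13.49 − 20.22) / 3.24 = -2.08.
|z| = 2.08 > 2.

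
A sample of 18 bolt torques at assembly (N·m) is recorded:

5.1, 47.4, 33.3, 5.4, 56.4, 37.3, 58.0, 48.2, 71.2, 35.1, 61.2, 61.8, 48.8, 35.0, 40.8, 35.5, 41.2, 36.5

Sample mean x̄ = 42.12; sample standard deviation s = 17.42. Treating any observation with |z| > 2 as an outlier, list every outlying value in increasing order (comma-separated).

5.1, 5.4

Cutoffs at x̄ ± 2s: 42.12 ± 2·17.42 = [7.28, 76.96].
5.1: z = -2.13, |z| > 2 → outlier.
5.4: z = -2.11, |z| > 2 → outlier.
Every other value lies within [7.28, 76.96].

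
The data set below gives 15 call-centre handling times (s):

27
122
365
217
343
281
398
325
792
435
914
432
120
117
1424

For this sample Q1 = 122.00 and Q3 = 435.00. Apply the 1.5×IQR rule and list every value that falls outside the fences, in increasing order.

IQR = Q3 − Q1 = 435.00 − 122.00 = 313.00.
Lower fence = Q1 − 1.5·IQR = 122.00 − 469.50 = -347.50.
Upper fence = Q3 + 1.5·IQR = 435.00 + 469.50 = 904.50.
914 > 904.50 → outlier.
1424 > 904.50 → outlier.
All remaining values lie within [-347.50, 904.50].

914, 1424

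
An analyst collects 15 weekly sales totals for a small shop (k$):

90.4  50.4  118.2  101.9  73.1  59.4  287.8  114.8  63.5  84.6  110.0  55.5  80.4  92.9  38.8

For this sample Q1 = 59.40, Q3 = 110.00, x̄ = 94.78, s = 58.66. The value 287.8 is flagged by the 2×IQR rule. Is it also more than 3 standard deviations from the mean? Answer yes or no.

z = (287.8 − 94.78) / 58.66 = 3.29.
|z| = 3.29 > 3.

yes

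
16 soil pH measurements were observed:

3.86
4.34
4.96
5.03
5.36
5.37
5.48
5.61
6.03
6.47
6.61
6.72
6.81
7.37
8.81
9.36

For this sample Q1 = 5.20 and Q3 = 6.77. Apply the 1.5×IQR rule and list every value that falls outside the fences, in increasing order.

IQR = Q3 − Q1 = 6.77 − 5.20 = 1.57.
Lower fence = Q1 − 1.5·IQR = 5.20 − 2.355 = 2.845.
Upper fence = Q3 + 1.5·IQR = 6.77 + 2.355 = 9.125.
9.36 > 9.125 → outlier.
All remaining values lie within [2.845, 9.125].

9.36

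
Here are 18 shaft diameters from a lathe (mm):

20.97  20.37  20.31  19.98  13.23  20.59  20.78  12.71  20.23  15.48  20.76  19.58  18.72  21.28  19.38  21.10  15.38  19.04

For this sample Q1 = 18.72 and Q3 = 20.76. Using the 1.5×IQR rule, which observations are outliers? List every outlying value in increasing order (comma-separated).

12.71, 13.23, 15.38, 15.48

IQR = Q3 − Q1 = 20.76 − 18.72 = 2.04.
Lower fence = Q1 − 1.5·IQR = 18.72 − 3.06 = 15.66.
Upper fence = Q3 + 1.5·IQR = 20.76 + 3.06 = 23.82.
12.71 < 15.66 → outlier.
13.23 < 15.66 → outlier.
15.38 < 15.66 → outlier.
15.48 < 15.66 → outlier.
All remaining values lie within [15.66, 23.82].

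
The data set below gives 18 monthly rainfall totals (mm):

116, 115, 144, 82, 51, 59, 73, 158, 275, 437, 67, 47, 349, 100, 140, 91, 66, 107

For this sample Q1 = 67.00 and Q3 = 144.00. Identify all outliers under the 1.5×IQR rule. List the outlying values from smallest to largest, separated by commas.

275, 349, 437

IQR = Q3 − Q1 = 144.00 − 67.00 = 77.00.
Lower fence = Q1 − 1.5·IQR = 67.00 − 115.50 = -48.50.
Upper fence = Q3 + 1.5·IQR = 144.00 + 115.50 = 259.50.
275 > 259.50 → outlier.
349 > 259.50 → outlier.
437 > 259.50 → outlier.
All remaining values lie within [-48.50, 259.50].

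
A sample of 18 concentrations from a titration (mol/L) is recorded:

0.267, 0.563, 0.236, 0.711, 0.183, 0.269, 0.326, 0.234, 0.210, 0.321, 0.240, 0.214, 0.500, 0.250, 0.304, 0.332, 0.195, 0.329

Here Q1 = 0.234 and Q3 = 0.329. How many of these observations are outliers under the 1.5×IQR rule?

3

IQR = 0.095; fences at 0.234 − 0.1425 = 0.0915 and 0.329 + 0.1425 = 0.4715.
Outside the cutoffs: 0.500, 0.563, 0.711.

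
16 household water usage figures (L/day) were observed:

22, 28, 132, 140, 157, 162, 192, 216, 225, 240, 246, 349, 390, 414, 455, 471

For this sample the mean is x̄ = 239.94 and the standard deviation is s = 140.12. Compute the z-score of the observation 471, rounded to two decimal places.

z = (471 − 239.94) / 140.12 = 1.65.

1.65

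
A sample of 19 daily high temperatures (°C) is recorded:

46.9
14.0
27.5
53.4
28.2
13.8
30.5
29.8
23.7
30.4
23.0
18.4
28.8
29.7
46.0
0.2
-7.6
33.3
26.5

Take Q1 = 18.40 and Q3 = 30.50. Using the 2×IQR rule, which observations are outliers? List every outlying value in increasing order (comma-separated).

-7.6

IQR = Q3 − Q1 = 30.50 − 18.40 = 12.10.
Lower fence = Q1 − 2·IQR = 18.40 − 24.20 = -5.80.
Upper fence = Q3 + 2·IQR = 30.50 + 24.20 = 54.70.
-7.6 < -5.80 → outlier.
All remaining values lie within [-5.80, 54.70].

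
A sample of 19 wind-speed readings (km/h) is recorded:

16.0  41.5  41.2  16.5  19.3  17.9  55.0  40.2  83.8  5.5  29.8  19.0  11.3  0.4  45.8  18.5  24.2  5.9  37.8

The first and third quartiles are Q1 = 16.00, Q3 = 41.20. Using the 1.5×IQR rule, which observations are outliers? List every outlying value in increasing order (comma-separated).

IQR = Q3 − Q1 = 41.20 − 16.00 = 25.20.
Lower fence = Q1 − 1.5·IQR = 16.00 − 37.80 = -21.80.
Upper fence = Q3 + 1.5·IQR = 41.20 + 37.80 = 79.00.
83.8 > 79.00 → outlier.
All remaining values lie within [-21.80, 79.00].

83.8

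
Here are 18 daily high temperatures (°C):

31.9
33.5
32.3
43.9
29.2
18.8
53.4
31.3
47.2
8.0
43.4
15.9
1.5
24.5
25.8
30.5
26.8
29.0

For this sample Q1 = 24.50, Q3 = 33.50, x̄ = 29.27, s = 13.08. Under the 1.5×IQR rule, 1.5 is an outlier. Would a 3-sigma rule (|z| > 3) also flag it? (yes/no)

z = (1.5 − 29.27) / 13.08 = -2.12.
|z| = 2.12 ≤ 3.

no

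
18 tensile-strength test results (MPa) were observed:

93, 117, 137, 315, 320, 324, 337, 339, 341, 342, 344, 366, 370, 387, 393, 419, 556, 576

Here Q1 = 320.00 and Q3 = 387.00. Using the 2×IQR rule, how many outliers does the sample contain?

IQR = 67.00; fences at 320.00 − 134.00 = 186.00 and 387.00 + 134.00 = 521.00.
Outside the cutoffs: 93, 117, 137, 556, 576.

5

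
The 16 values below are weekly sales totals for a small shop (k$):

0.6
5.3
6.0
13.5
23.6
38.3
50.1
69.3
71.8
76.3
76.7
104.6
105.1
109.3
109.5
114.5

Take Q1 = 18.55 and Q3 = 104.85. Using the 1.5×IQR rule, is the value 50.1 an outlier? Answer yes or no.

no

IQR = Q3 − Q1 = 104.85 − 18.55 = 86.30.
Lower fence = Q1 − 1.5·IQR = 18.55 − 129.45 = -110.90.
Upper fence = Q3 + 1.5·IQR = 104.85 + 129.45 = 234.30.
50.1 lies within [-110.90, 234.30].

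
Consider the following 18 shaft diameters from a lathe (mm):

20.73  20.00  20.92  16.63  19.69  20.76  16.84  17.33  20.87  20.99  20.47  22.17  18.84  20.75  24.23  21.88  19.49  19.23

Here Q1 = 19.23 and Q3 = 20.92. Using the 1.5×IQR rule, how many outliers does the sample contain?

2

IQR = 1.69; fences at 19.23 − 2.535 = 16.695 and 20.92 + 2.535 = 23.455.
Outside the cutoffs: 16.63, 24.23.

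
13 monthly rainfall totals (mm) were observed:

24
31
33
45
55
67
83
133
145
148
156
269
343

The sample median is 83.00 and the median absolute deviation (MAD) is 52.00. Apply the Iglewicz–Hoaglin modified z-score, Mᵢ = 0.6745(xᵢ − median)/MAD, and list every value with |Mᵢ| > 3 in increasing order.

343

|Mᵢ| > 3 ⇔ |xᵢ − 83.00| > 3·52.00/0.6745 = 231.28.
So outliers lie outside [-148.28, 314.28].
343: M = 3.37 → outlier.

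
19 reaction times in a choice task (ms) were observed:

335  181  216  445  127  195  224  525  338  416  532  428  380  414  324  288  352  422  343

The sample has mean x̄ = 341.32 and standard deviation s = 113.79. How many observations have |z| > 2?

Cutoffs: x̄ ± 2s = [113.74, 568.90].
Every value lies within the cutoffs.

0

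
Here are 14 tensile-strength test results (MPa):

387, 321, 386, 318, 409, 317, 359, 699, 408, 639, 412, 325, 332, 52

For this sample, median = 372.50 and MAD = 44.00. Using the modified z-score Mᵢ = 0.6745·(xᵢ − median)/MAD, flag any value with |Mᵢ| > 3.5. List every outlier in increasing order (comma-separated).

|Mᵢ| > 3.5 ⇔ |xᵢ − 372.50| > 3.5·44.00/0.6745 = 228.32.
So outliers lie outside [144.18, 600.82].
52: M = -4.91 → outlier.
639: M = 4.09 → outlier.
699: M = 5.01 → outlier.

52, 639, 699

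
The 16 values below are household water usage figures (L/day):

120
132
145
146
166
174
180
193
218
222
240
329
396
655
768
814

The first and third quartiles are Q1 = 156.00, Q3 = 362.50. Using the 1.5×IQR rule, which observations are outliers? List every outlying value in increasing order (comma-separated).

768, 814

IQR = Q3 − Q1 = 362.50 − 156.00 = 206.50.
Lower fence = Q1 − 1.5·IQR = 156.00 − 309.75 = -153.75.
Upper fence = Q3 + 1.5·IQR = 362.50 + 309.75 = 672.25.
768 > 672.25 → outlier.
814 > 672.25 → outlier.
All remaining values lie within [-153.75, 672.25].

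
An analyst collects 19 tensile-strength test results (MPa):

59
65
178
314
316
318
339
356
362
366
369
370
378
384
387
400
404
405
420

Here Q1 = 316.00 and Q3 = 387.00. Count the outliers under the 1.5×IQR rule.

3

IQR = 71.00; fences at 316.00 − 106.50 = 209.50 and 387.00 + 106.50 = 493.50.
Outside the cutoffs: 59, 65, 178.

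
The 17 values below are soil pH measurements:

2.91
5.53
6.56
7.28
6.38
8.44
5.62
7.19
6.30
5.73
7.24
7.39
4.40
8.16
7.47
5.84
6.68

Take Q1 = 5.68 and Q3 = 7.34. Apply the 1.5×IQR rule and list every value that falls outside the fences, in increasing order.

IQR = Q3 − Q1 = 7.34 − 5.68 = 1.66.
Lower fence = Q1 − 1.5·IQR = 5.68 − 2.49 = 3.19.
Upper fence = Q3 + 1.5·IQR = 7.34 + 2.49 = 9.83.
2.91 < 3.19 → outlier.
All remaining values lie within [3.19, 9.83].

2.91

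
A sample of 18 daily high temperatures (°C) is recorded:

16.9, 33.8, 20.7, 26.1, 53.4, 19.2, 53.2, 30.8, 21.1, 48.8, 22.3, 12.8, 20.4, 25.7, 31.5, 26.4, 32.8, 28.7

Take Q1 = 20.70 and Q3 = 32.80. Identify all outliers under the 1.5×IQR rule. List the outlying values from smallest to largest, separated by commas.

IQR = Q3 − Q1 = 32.80 − 20.70 = 12.10.
Lower fence = Q1 − 1.5·IQR = 20.70 − 18.15 = 2.55.
Upper fence = Q3 + 1.5·IQR = 32.80 + 18.15 = 50.95.
53.2 > 50.95 → outlier.
53.4 > 50.95 → outlier.
All remaining values lie within [2.55, 50.95].

53.2, 53.4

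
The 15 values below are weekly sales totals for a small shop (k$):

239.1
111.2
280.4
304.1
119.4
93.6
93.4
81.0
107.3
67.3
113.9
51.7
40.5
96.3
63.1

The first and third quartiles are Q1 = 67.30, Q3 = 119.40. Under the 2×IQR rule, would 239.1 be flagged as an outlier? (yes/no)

yes

IQR = Q3 − Q1 = 119.40 − 67.30 = 52.10.
Lower fence = Q1 − 2·IQR = 67.30 − 104.20 = -36.90.
Upper fence = Q3 + 2·IQR = 119.40 + 104.20 = 223.60.
239.1 lies above the upper fence.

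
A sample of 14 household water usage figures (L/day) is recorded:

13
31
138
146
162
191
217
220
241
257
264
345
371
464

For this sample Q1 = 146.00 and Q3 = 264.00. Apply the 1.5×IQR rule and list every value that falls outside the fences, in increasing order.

464

IQR = Q3 − Q1 = 264.00 − 146.00 = 118.00.
Lower fence = Q1 − 1.5·IQR = 146.00 − 177.00 = -31.00.
Upper fence = Q3 + 1.5·IQR = 264.00 + 177.00 = 441.00.
464 > 441.00 → outlier.
All remaining values lie within [-31.00, 441.00].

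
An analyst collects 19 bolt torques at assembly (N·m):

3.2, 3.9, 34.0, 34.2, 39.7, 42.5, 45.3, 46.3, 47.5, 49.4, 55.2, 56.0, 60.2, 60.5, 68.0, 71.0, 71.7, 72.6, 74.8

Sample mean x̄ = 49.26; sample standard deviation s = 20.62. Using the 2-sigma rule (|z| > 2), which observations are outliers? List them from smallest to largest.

3.2, 3.9

Cutoffs at x̄ ± 2s: 49.26 ± 2·20.62 = [8.02, 90.50].
3.2: z = -2.23, |z| > 2 → outlier.
3.9: z = -2.20, |z| > 2 → outlier.
Every other value lies within [8.02, 90.50].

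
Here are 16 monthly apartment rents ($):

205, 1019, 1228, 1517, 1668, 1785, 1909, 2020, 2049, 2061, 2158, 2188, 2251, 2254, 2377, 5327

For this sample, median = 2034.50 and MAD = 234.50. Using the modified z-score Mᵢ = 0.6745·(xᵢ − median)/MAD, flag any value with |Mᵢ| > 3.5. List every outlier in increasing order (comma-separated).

|Mᵢ| > 3.5 ⇔ |xᵢ − 2034.50| > 3.5·234.50/0.6745 = 1216.83.
So outliers lie outside [817.67, 3251.33].
205: M = -5.26 → outlier.
5327: M = 9.47 → outlier.

205, 5327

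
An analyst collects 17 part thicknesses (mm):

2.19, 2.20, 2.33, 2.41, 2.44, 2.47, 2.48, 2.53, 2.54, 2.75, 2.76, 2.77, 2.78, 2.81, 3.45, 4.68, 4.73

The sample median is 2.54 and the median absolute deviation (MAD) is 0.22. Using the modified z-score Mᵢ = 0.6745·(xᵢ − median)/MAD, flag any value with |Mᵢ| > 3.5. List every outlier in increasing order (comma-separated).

4.68, 4.73

|Mᵢ| > 3.5 ⇔ |xᵢ − 2.54| > 3.5·0.22/0.6745 = 1.14.
So outliers lie outside [1.40, 3.68].
4.68: M = 6.56 → outlier.
4.73: M = 6.71 → outlier.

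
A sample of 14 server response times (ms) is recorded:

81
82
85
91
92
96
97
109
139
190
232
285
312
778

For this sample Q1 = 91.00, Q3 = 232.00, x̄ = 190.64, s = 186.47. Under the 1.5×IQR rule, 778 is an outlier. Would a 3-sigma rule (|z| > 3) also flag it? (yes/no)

z = (778 − 190.64) / 186.47 = 3.15.
|z| = 3.15 > 3.

yes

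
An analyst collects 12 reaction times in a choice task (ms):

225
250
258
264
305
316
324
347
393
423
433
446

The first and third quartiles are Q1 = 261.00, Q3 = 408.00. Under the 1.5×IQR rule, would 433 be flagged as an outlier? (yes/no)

IQR = Q3 − Q1 = 408.00 − 261.00 = 147.00.
Lower fence = Q1 − 1.5·IQR = 261.00 − 220.50 = 40.50.
Upper fence = Q3 + 1.5·IQR = 408.00 + 220.50 = 628.50.
433 lies within [40.50, 628.50].

no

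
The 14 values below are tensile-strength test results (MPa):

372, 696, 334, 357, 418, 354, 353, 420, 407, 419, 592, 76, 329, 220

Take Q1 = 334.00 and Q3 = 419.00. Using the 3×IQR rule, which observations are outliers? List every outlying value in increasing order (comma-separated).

76, 696

IQR = Q3 − Q1 = 419.00 − 334.00 = 85.00.
Lower fence = Q1 − 3·IQR = 334.00 − 255.00 = 79.00.
Upper fence = Q3 + 3·IQR = 419.00 + 255.00 = 674.00.
76 < 79.00 → outlier.
696 > 674.00 → outlier.
All remaining values lie within [79.00, 674.00].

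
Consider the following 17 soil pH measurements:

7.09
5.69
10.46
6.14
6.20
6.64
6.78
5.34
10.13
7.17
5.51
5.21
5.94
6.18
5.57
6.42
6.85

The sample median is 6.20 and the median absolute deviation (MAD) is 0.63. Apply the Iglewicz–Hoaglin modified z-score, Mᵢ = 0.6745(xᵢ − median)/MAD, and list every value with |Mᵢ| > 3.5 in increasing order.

10.13, 10.46

|Mᵢ| > 3.5 ⇔ |xᵢ − 6.20| > 3.5·0.63/0.6745 = 3.27.
So outliers lie outside [2.93, 9.47].
10.13: M = 4.21 → outlier.
10.46: M = 4.56 → outlier.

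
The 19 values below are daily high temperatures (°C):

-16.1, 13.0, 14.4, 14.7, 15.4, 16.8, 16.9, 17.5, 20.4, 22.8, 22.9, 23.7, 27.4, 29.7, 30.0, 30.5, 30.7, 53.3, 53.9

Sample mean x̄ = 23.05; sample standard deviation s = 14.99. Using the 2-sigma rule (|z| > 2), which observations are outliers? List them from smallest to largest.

-16.1, 53.3, 53.9

Cutoffs at x̄ ± 2s: 23.05 ± 2·14.99 = [-6.93, 53.03].
-16.1: z = -2.61, |z| > 2 → outlier.
53.3: z = 2.02, |z| > 2 → outlier.
53.9: z = 2.06, |z| > 2 → outlier.
Every other value lies within [-6.93, 53.03].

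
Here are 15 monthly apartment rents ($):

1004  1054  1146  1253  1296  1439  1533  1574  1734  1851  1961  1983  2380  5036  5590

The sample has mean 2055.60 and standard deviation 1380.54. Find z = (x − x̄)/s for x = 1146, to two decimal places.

-0.66

z = (1146 − 2055.60) / 1380.54 = -0.66.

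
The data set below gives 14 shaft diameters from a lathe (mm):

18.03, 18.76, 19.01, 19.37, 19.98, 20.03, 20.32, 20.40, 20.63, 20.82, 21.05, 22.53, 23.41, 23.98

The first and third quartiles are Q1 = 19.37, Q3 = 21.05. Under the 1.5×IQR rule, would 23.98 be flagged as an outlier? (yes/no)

IQR = Q3 − Q1 = 21.05 − 19.37 = 1.68.
Lower fence = Q1 − 1.5·IQR = 19.37 − 2.52 = 16.85.
Upper fence = Q3 + 1.5·IQR = 21.05 + 2.52 = 23.57.
23.98 lies above the upper fence.

yes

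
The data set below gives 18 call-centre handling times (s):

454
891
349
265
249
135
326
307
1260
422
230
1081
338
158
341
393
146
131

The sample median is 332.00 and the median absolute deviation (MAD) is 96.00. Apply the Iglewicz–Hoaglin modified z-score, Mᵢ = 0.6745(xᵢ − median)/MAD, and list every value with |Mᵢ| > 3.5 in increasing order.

891, 1081, 1260

|Mᵢ| > 3.5 ⇔ |xᵢ − 332.00| > 3.5·96.00/0.6745 = 498.15.
So outliers lie outside [-166.15, 830.15].
891: M = 3.93 → outlier.
1081: M = 5.26 → outlier.
1260: M = 6.52 → outlier.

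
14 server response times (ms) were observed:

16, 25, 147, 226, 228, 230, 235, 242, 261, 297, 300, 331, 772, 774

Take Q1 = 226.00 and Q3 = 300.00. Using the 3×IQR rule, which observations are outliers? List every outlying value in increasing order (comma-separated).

772, 774

IQR = Q3 − Q1 = 300.00 − 226.00 = 74.00.
Lower fence = Q1 − 3·IQR = 226.00 − 222.00 = 4.00.
Upper fence = Q3 + 3·IQR = 300.00 + 222.00 = 522.00.
772 > 522.00 → outlier.
774 > 522.00 → outlier.
All remaining values lie within [4.00, 522.00].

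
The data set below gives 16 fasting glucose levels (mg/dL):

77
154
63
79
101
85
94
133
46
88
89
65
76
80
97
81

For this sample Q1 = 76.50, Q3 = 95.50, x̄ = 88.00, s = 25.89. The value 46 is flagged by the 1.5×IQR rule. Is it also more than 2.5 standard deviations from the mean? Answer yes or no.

no

z = (46 − 88.00) / 25.89 = -1.62.
|z| = 1.62 ≤ 2.5.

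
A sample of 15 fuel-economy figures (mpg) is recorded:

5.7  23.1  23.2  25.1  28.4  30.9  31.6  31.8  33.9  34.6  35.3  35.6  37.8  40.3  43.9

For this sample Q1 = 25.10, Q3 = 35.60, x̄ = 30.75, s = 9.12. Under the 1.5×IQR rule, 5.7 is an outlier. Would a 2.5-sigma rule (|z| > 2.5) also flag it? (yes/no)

yes

z = (5.7 − 30.75) / 9.12 = -2.75.
|z| = 2.75 > 2.5.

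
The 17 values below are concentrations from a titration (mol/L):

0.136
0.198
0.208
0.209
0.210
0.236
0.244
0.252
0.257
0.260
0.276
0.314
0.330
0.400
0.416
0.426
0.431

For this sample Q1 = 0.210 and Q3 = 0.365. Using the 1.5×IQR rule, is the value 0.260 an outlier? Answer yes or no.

no

IQR = Q3 − Q1 = 0.365 − 0.210 = 0.155.
Lower fence = Q1 − 1.5·IQR = 0.210 − 0.2325 = -0.0225.
Upper fence = Q3 + 1.5·IQR = 0.365 + 0.2325 = 0.5975.
0.260 lies within [-0.0225, 0.5975].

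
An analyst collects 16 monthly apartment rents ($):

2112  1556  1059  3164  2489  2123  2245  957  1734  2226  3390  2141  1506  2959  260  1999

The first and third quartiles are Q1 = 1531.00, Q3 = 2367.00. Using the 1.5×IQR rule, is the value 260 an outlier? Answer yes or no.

IQR = Q3 − Q1 = 2367.00 − 1531.00 = 836.00.
Lower fence = Q1 − 1.5·IQR = 1531.00 − 1254.00 = 277.00.
Upper fence = Q3 + 1.5·IQR = 2367.00 + 1254.00 = 3621.00.
260 lies below the lower fence.

yes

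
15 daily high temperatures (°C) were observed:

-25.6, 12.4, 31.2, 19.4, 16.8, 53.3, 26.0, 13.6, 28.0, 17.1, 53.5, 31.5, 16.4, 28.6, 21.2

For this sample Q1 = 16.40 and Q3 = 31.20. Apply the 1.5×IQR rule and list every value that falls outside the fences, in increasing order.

-25.6, 53.5

IQR = Q3 − Q1 = 31.20 − 16.40 = 14.80.
Lower fence = Q1 − 1.5·IQR = 16.40 − 22.20 = -5.80.
Upper fence = Q3 + 1.5·IQR = 31.20 + 22.20 = 53.40.
-25.6 < -5.80 → outlier.
53.5 > 53.40 → outlier.
All remaining values lie within [-5.80, 53.40].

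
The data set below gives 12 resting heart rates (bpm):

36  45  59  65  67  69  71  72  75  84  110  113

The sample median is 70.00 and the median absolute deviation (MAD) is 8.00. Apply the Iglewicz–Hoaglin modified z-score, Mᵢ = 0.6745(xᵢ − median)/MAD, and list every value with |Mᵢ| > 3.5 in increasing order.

113

|Mᵢ| > 3.5 ⇔ |xᵢ − 70.00| > 3.5·8.00/0.6745 = 41.51.
So outliers lie outside [28.49, 111.51].
113: M = 3.63 → outlier.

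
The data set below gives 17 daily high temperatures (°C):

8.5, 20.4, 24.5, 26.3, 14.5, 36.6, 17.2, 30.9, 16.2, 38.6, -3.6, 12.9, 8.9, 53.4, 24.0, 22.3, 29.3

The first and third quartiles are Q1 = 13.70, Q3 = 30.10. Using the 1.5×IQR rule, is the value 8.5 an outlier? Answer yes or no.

no

IQR = Q3 − Q1 = 30.10 − 13.70 = 16.40.
Lower fence = Q1 − 1.5·IQR = 13.70 − 24.60 = -10.90.
Upper fence = Q3 + 1.5·IQR = 30.10 + 24.60 = 54.70.
8.5 lies within [-10.90, 54.70].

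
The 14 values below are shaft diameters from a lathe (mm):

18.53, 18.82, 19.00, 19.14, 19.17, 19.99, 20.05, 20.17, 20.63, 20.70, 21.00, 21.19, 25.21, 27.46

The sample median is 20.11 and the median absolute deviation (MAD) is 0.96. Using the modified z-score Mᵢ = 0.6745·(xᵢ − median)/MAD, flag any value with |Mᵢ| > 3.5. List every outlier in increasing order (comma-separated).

25.21, 27.46

|Mᵢ| > 3.5 ⇔ |xᵢ − 20.11| > 3.5·0.96/0.6745 = 4.98.
So outliers lie outside [15.13, 25.09].
25.21: M = 3.58 → outlier.
27.46: M = 5.16 → outlier.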